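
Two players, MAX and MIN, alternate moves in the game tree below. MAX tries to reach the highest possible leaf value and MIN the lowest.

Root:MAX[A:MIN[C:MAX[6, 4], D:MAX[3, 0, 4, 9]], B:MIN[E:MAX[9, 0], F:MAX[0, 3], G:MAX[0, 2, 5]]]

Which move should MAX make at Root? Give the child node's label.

A

C (MAX): max(6, 4) = 6
D (MAX): max(3, 0, 4, 9) = 9
A (MIN): min(6, 9) = 6
E (MAX): max(9, 0) = 9
F (MAX): max(0, 3) = 3
G (MAX): max(0, 2, 5) = 5
B (MIN): min(9, 3, 5) = 3
Root (MAX): max(6, 3) = 6
MAX at Root wants the highest of {A=6, B=3}, so chooses A.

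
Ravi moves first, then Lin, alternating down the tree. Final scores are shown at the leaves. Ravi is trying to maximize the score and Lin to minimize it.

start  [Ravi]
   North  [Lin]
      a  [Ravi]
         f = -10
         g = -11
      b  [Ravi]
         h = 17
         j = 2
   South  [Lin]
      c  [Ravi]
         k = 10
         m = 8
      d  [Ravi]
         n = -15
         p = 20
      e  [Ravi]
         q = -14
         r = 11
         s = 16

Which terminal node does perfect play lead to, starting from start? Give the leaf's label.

k

a (Ravi): max(-10, -11) = -10
b (Ravi): max(17, 2) = 17
North (Lin): min(-10, 17) = -10
c (Ravi): max(10, 8) = 10
d (Ravi): max(-15, 20) = 20
e (Ravi): max(-14, 11, 16) = 16
South (Lin): min(10, 20, 16) = 10
start (Ravi): max(-10, 10) = 10
At start, Ravi picks South (highest: 10).
At South, Lin picks c (lowest: 10).
At c, Ravi picks k (highest: 10).
Terminal value 10.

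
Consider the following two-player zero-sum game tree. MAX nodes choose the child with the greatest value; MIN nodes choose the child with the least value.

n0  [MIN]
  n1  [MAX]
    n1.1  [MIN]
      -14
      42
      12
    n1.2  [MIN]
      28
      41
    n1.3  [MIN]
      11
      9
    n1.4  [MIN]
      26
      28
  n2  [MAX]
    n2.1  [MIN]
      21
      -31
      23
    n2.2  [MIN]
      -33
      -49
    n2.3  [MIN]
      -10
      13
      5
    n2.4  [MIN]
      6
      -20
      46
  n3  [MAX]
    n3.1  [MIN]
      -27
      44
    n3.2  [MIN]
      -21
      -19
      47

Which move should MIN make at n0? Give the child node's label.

n3

n1.1 (MIN): min(-14, 42, 12) = -14
n1.2 (MIN): min(28, 41) = 28
n1.3 (MIN): min(11, 9) = 9
n1.4 (MIN): min(26, 28) = 26
n1 (MAX): max(-14, 28, 9, 26) = 28
n2.1 (MIN): min(21, -31, 23) = -31
n2.2 (MIN): min(-33, -49) = -49
n2.3 (MIN): min(-10, 13, 5) = -10
n2.4 (MIN): min(6, -20, 46) = -20
n2 (MAX): max(-31, -49, -10, -20) = -10
n3.1 (MIN): min(-27, 44) = -27
n3.2 (MIN): min(-21, -19, 47) = -21
n3 (MAX): max(-27, -21) = -21
n0 (MIN): min(28, -10, -21) = -21
MIN at n0 wants the lowest of {n1=28, n2=-10, n3=-21}, so chooses n3.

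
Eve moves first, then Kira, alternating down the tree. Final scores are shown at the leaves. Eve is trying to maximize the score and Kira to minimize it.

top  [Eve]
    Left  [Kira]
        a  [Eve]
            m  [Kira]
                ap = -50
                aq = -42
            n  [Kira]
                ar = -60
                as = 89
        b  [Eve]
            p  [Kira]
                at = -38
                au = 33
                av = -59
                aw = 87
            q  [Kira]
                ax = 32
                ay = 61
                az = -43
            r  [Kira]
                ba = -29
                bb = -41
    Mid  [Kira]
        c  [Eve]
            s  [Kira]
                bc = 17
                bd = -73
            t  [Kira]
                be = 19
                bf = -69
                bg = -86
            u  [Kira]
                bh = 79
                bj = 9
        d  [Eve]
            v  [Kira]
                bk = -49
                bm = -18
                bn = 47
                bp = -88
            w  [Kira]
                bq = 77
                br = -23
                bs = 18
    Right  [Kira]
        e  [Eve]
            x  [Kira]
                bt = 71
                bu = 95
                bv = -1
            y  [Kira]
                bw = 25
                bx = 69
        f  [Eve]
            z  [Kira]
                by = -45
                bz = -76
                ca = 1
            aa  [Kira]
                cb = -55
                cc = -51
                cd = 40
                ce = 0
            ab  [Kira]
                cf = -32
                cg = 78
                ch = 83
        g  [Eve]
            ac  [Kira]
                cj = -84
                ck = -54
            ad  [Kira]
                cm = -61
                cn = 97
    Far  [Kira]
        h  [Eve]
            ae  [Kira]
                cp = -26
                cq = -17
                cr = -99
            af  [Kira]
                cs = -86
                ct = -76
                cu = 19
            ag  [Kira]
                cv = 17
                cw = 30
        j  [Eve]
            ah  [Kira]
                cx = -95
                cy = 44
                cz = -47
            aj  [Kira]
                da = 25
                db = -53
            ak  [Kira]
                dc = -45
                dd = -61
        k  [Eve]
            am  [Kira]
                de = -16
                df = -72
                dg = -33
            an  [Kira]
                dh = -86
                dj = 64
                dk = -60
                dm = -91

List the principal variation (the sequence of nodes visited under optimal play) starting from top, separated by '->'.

top -> Mid -> d -> w -> br

m (Kira): min(-50, -42) = -50
n (Kira): min(-60, 89) = -60
a (Eve): max(-50, -60) = -50
p (Kira): min(-38, 33, -59, 87) = -59
q (Kira): min(32, 61, -43) = -43
r (Kira): min(-29, -41) = -41
b (Eve): max(-59, -43, -41) = -41
Left (Kira): min(-50, -41) = -50
s (Kira): min(17, -73) = -73
t (Kira): min(19, -69, -86) = -86
u (Kira): min(79, 9) = 9
c (Eve): max(-73, -86, 9) = 9
v (Kira): min(-49, -18, 47, -88) = -88
w (Kira): min(77, -23, 18) = -23
d (Eve): max(-88, -23) = -23
Mid (Kira): min(9, -23) = -23
x (Kira): min(71, 95, -1) = -1
y (Kira): min(25, 69) = 25
e (Eve): max(-1, 25) = 25
z (Kira): min(-45, -76, 1) = -76
aa (Kira): min(-55, -51, 40, 0) = -55
ab (Kira): min(-32, 78, 83) = -32
f (Eve): max(-76, -55, -32) = -32
ac (Kira): min(-84, -54) = -84
ad (Kira): min(-61, 97) = -61
g (Eve): max(-84, -61) = -61
Right (Kira): min(25, -32, -61) = -61
ae (Kira): min(-26, -17, -99) = -99
af (Kira): min(-86, -76, 19) = -86
ag (Kira): min(17, 30) = 17
h (Eve): max(-99, -86, 17) = 17
ah (Kira): min(-95, 44, -47) = -95
aj (Kira): min(25, -53) = -53
ak (Kira): min(-45, -61) = -61
j (Eve): max(-95, -53, -61) = -53
am (Kira): min(-16, -72, -33) = -72
an (Kira): min(-86, 64, -60, -91) = -91
k (Eve): max(-72, -91) = -72
Far (Kira): min(17, -53, -72) = -72
top (Eve): max(-50, -23, -61, -72) = -23
At top, Eve picks Mid (highest: -23).
At Mid, Kira picks d (lowest: -23).
At d, Eve picks w (highest: -23).
At w, Kira picks br (lowest: -23).
Terminal value -23.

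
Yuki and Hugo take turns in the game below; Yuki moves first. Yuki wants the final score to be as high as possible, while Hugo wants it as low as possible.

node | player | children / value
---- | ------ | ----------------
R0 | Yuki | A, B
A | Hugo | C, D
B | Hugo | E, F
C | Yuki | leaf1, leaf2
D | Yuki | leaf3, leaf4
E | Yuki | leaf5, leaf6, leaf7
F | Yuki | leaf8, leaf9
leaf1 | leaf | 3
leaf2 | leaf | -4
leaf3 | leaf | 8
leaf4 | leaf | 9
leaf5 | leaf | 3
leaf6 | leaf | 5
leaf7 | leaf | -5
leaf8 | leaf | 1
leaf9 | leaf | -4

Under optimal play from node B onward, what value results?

1

E (Yuki): max(3, 5, -5) = 5
F (Yuki): max(1, -4) = 1
B (Hugo): min(5, 1) = 1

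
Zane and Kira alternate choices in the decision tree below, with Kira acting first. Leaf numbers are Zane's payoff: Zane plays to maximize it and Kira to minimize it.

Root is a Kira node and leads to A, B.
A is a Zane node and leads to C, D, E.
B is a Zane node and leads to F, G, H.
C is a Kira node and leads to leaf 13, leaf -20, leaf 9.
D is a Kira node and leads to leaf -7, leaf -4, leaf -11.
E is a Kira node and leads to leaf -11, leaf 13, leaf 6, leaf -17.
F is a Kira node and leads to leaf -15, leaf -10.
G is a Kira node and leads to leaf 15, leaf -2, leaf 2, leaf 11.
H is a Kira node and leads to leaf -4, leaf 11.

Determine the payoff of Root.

C (Kira): min(13, -20, 9) = -20
D (Kira): min(-7, -4, -11) = -11
E (Kira): min(-11, 13, 6, -17) = -17
A (Zane): max(-20, -11, -17) = -11
F (Kira): min(-15, -10) = -15
G (Kira): min(15, -2, 2, 11) = -2
H (Kira): min(-4, 11) = -4
B (Zane): max(-15, -2, -4) = -2
Root (Kira): min(-11, -2) = -11

-11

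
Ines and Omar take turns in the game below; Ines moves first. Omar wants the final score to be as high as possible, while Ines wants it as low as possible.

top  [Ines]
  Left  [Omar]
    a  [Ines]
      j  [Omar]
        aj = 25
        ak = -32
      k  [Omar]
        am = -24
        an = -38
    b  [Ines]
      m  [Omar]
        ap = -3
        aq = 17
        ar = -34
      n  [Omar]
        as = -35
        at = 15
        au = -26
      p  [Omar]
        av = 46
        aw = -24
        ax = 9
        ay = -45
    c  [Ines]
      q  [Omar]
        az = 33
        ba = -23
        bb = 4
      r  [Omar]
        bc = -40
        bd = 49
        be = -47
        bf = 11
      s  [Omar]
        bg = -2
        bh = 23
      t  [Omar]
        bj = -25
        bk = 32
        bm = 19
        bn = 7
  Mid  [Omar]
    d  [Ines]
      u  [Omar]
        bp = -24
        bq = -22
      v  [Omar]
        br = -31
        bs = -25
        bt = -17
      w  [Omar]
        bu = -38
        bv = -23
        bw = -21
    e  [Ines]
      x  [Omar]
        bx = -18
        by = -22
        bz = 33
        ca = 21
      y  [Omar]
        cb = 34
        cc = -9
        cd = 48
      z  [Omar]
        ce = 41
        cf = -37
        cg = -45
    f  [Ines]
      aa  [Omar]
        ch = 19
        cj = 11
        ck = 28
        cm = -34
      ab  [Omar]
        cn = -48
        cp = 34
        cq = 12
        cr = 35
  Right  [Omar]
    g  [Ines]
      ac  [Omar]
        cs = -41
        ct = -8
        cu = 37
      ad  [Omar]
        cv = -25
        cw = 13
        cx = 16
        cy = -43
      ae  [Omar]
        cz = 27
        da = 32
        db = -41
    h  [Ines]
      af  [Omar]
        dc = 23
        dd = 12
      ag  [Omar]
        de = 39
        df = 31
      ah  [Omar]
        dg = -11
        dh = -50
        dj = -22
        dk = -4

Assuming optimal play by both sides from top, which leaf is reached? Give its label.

cx

j (Omar): max(25, -32) = 25
k (Omar): max(-24, -38) = -24
a (Ines): min(25, -24) = -24
m (Omar): max(-3, 17, -34) = 17
n (Omar): max(-35, 15, -26) = 15
p (Omar): max(46, -24, 9, -45) = 46
b (Ines): min(17, 15, 46) = 15
q (Omar): max(33, -23, 4) = 33
r (Omar): max(-40, 49, -47, 11) = 49
s (Omar): max(-2, 23) = 23
t (Omar): max(-25, 32, 19, 7) = 32
c (Ines): min(33, 49, 23, 32) = 23
Left (Omar): max(-24, 15, 23) = 23
u (Omar): max(-24, -22) = -22
v (Omar): max(-31, -25, -17) = -17
w (Omar): max(-38, -23, -21) = -21
d (Ines): min(-22, -17, -21) = -22
x (Omar): max(-18, -22, 33, 21) = 33
y (Omar): max(34, -9, 48) = 48
z (Omar): max(41, -37, -45) = 41
e (Ines): min(33, 48, 41) = 33
aa (Omar): max(19, 11, 28, -34) = 28
ab (Omar): max(-48, 34, 12, 35) = 35
f (Ines): min(28, 35) = 28
Mid (Omar): max(-22, 33, 28) = 33
ac (Omar): max(-41, -8, 37) = 37
ad (Omar): max(-25, 13, 16, -43) = 16
ae (Omar): max(27, 32, -41) = 32
g (Ines): min(37, 16, 32) = 16
af (Omar): max(23, 12) = 23
ag (Omar): max(39, 31) = 39
ah (Omar): max(-11, -50, -22, -4) = -4
h (Ines): min(23, 39, -4) = -4
Right (Omar): max(16, -4) = 16
top (Ines): min(23, 33, 16) = 16
At top, Ines picks Right (lowest: 16).
At Right, Omar picks g (highest: 16).
At g, Ines picks ad (lowest: 16).
At ad, Omar picks cx (highest: 16).
Terminal value 16.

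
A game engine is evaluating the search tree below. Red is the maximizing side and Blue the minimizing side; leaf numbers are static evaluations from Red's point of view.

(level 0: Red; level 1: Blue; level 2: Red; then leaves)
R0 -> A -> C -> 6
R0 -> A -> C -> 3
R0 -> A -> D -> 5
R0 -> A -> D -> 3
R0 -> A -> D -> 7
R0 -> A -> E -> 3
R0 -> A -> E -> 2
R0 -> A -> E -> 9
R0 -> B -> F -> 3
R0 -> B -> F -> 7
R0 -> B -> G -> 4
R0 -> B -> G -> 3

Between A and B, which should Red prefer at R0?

A

C (Red): max(6, 3) = 6
D (Red): max(5, 3, 7) = 7
E (Red): max(3, 2, 9) = 9
A (Blue): min(6, 7, 9) = 6
F (Red): max(3, 7) = 7
G (Red): max(4, 3) = 4
B (Blue): min(7, 4) = 4
Red prefers the higher value; A=6, B=4. A is better since 6 > 4.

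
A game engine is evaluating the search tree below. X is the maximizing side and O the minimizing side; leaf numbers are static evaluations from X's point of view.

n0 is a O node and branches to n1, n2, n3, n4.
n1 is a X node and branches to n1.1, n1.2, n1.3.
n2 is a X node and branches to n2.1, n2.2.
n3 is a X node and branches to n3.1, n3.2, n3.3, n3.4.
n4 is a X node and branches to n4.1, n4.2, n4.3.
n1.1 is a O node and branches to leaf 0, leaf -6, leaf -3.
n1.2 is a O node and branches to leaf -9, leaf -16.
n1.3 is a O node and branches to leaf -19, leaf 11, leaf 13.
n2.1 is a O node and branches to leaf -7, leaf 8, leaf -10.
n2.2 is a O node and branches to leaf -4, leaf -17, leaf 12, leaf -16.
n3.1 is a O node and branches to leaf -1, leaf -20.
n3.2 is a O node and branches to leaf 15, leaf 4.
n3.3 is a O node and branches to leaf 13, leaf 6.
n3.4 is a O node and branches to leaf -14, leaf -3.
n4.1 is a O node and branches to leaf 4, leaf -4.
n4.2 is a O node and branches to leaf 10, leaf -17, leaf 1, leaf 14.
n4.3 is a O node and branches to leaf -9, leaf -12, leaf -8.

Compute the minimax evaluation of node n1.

n1.1 (O): min(0, -6, -3) = -6
n1.2 (O): min(-9, -16) = -16
n1.3 (O): min(-19, 11, 13) = -19
n1 (X): max(-6, -16, -19) = -6

-6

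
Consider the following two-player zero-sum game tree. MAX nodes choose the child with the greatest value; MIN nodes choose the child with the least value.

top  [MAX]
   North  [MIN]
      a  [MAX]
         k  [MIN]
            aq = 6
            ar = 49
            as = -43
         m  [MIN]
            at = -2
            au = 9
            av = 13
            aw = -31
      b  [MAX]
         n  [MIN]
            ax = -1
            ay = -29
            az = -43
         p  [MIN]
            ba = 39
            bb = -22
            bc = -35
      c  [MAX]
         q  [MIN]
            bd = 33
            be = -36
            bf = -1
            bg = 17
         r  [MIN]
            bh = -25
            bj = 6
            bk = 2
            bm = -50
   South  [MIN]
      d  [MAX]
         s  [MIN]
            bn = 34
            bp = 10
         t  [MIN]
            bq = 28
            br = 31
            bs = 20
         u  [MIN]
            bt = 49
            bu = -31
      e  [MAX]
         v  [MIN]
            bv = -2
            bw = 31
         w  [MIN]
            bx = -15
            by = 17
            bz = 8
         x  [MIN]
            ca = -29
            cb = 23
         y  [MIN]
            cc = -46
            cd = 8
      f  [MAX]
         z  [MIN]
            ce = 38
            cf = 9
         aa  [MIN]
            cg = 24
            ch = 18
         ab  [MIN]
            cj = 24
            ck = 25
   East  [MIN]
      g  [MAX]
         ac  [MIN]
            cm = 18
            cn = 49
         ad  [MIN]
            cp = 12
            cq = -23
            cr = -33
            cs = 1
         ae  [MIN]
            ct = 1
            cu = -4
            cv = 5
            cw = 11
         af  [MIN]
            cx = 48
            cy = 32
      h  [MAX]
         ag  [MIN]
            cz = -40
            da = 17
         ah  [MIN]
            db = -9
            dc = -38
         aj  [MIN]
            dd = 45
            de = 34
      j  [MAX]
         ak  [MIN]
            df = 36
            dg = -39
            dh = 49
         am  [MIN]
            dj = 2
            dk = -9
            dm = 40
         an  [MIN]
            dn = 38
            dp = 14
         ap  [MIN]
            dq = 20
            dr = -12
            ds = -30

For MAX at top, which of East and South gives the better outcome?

East

ac (MIN): min(18, 49) = 18
ad (MIN): min(12, -23, -33, 1) = -33
ae (MIN): min(1, -4, 5, 11) = -4
af (MIN): min(48, 32) = 32
g (MAX): max(18, -33, -4, 32) = 32
ag (MIN): min(-40, 17) = -40
ah (MIN): min(-9, -38) = -38
aj (MIN): min(45, 34) = 34
h (MAX): max(-40, -38, 34) = 34
ak (MIN): min(36, -39, 49) = -39
am (MIN): min(2, -9, 40) = -9
an (MIN): min(38, 14) = 14
ap (MIN): min(20, -12, -30) = -30
j (MAX): max(-39, -9, 14, -30) = 14
East (MIN): min(32, 34, 14) = 14
s (MIN): min(34, 10) = 10
t (MIN): min(28, 31, 20) = 20
u (MIN): min(49, -31) = -31
d (MAX): max(10, 20, -31) = 20
v (MIN): min(-2, 31) = -2
w (MIN): min(-15, 17, 8) = -15
x (MIN): min(-29, 23) = -29
y (MIN): min(-46, 8) = -46
e (MAX): max(-2, -15, -29, -46) = -2
z (MIN): min(38, 9) = 9
aa (MIN): min(24, 18) = 18
ab (MIN): min(24, 25) = 24
f (MAX): max(9, 18, 24) = 24
South (MIN): min(20, -2, 24) = -2
MAX prefers the higher value; East=14, South=-2. East is better since 14 > -2.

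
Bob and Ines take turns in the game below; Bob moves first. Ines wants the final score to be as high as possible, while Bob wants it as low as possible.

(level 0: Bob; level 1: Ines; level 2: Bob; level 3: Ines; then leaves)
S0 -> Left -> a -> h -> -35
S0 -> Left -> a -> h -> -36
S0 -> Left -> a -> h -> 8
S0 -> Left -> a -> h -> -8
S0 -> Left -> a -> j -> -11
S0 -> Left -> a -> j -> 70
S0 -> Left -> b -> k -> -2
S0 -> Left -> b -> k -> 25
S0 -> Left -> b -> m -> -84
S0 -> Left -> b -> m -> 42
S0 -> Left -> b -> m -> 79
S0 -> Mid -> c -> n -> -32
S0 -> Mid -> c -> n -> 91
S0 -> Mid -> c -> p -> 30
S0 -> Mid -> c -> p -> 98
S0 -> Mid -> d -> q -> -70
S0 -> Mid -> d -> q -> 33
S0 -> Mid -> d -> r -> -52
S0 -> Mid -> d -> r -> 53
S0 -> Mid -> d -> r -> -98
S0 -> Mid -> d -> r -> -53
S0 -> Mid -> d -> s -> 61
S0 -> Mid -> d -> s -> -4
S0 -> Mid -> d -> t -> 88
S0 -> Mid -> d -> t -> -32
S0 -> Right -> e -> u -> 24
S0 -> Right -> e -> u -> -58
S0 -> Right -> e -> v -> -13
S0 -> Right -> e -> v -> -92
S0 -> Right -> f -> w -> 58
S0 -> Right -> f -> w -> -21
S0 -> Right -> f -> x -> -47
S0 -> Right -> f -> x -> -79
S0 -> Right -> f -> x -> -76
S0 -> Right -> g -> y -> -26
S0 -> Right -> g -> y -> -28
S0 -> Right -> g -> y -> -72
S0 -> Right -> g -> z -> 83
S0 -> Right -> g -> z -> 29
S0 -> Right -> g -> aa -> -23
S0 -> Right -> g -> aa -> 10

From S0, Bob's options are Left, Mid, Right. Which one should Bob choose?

Right

h (Ines): max(-35, -36, 8, -8) = 8
j (Ines): max(-11, 70) = 70
a (Bob): min(8, 70) = 8
k (Ines): max(-2, 25) = 25
m (Ines): max(-84, 42, 79) = 79
b (Bob): min(25, 79) = 25
Left (Ines): max(8, 25) = 25
n (Ines): max(-32, 91) = 91
p (Ines): max(30, 98) = 98
c (Bob): min(91, 98) = 91
q (Ines): max(-70, 33) = 33
r (Ines): max(-52, 53, -98, -53) = 53
s (Ines): max(61, -4) = 61
t (Ines): max(88, -32) = 88
d (Bob): min(33, 53, 61, 88) = 33
Mid (Ines): max(91, 33) = 91
u (Ines): max(24, -58) = 24
v (Ines): max(-13, -92) = -13
e (Bob): min(24, -13) = -13
w (Ines): max(58, -21) = 58
x (Ines): max(-47, -79, -76) = -47
f (Bob): min(58, -47) = -47
y (Ines): max(-26, -28, -72) = -26
z (Ines): max(83, 29) = 83
aa (Ines): max(-23, 10) = 10
g (Bob): min(-26, 83, 10) = -26
Right (Ines): max(-13, -47, -26) = -13
S0 (Bob): min(25, 91, -13) = -13
Bob at S0 wants the lowest of {Left=25, Mid=91, Right=-13}, so chooses Right.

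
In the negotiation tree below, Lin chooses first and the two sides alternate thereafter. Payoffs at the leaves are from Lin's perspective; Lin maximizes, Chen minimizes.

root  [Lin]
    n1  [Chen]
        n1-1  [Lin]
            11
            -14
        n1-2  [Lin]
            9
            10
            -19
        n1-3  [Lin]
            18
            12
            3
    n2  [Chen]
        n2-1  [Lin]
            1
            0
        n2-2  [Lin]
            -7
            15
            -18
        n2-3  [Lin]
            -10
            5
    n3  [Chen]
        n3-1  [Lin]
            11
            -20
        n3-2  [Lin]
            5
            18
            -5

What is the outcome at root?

n1-1 (Lin): max(11, -14) = 11
n1-2 (Lin): max(9, 10, -19) = 10
n1-3 (Lin): max(18, 12, 3) = 18
n1 (Chen): min(11, 10, 18) = 10
n2-1 (Lin): max(1, 0) = 1
n2-2 (Lin): max(-7, 15, -18) = 15
n2-3 (Lin): max(-10, 5) = 5
n2 (Chen): min(1, 15, 5) = 1
n3-1 (Lin): max(11, -20) = 11
n3-2 (Lin): max(5, 18, -5) = 18
n3 (Chen): min(11, 18) = 11
root (Lin): max(10, 1, 11) = 11

11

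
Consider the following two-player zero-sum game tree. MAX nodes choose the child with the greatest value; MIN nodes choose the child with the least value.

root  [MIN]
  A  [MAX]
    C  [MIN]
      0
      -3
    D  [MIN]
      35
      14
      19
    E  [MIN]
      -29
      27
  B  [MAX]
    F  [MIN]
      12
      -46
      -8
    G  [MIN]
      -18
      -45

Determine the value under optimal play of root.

-45

C (MIN): min(0, -3) = -3
D (MIN): min(35, 14, 19) = 14
E (MIN): min(-29, 27) = -29
A (MAX): max(-3, 14, -29) = 14
F (MIN): min(12, -46, -8) = -46
G (MIN): min(-18, -45) = -45
B (MAX): max(-46, -45) = -45
root (MIN): min(14, -45) = -45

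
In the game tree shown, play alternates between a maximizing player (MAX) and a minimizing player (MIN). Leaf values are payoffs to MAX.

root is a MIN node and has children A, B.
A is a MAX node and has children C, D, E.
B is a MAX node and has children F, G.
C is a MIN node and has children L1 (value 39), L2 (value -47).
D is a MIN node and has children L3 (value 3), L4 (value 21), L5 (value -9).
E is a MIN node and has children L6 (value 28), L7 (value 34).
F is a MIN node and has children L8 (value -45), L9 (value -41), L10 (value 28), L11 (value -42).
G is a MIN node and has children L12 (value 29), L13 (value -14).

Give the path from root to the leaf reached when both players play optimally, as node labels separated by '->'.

root -> B -> G -> L13

C (MIN): min(39, -47) = -47
D (MIN): min(3, 21, -9) = -9
E (MIN): min(28, 34) = 28
A (MAX): max(-47, -9, 28) = 28
F (MIN): min(-45, -41, 28, -42) = -45
G (MIN): min(29, -14) = -14
B (MAX): max(-45, -14) = -14
root (MIN): min(28, -14) = -14
At root, MIN picks B (lowest: -14).
At B, MAX picks G (highest: -14).
At G, MIN picks L13 (lowest: -14).
Terminal value -14.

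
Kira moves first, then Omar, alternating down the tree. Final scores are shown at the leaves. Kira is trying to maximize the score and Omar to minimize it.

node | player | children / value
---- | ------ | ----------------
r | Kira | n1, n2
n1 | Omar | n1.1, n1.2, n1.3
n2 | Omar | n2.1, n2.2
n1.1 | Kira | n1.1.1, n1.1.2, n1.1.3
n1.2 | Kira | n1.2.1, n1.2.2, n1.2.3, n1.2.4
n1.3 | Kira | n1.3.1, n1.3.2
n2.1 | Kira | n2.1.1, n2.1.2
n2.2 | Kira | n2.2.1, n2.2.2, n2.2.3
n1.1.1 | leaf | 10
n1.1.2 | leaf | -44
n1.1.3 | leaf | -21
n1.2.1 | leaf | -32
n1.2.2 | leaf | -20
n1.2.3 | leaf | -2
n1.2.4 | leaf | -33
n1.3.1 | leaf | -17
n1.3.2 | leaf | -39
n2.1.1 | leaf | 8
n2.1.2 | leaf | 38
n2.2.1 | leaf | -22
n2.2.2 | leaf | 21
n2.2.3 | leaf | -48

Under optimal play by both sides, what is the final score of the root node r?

n1.1 (Kira): max(10, -44, -21) = 10
n1.2 (Kira): max(-32, -20, -2, -33) = -2
n1.3 (Kira): max(-17, -39) = -17
n1 (Omar): min(10, -2, -17) = -17
n2.1 (Kira): max(8, 38) = 38
n2.2 (Kira): max(-22, 21, -48) = 21
n2 (Omar): min(38, 21) = 21
r (Kira): max(-17, 21) = 21

21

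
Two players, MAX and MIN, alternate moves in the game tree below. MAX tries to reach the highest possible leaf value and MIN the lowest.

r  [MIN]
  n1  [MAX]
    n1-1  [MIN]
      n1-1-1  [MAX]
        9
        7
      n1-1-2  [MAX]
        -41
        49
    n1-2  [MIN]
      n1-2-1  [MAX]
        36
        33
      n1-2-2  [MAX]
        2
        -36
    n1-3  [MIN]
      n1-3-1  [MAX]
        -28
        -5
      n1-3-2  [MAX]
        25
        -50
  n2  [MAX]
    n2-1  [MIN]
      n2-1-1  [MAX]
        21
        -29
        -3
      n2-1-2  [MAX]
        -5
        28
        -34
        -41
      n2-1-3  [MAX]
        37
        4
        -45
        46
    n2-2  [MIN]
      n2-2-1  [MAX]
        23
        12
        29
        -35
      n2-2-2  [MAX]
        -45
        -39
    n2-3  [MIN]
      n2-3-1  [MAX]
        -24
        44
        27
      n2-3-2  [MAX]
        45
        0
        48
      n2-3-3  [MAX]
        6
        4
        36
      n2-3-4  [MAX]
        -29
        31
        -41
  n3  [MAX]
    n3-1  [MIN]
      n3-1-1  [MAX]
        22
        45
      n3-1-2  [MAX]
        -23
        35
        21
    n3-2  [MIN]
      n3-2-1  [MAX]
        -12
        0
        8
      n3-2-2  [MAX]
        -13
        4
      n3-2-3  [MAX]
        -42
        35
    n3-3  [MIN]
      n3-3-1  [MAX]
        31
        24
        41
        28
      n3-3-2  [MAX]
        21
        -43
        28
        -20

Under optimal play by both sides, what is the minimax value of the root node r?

9

n1-1-1 (MAX): max(9, 7) = 9
n1-1-2 (MAX): max(-41, 49) = 49
n1-1 (MIN): min(9, 49) = 9
n1-2-1 (MAX): max(36, 33) = 36
n1-2-2 (MAX): max(2, -36) = 2
n1-2 (MIN): min(36, 2) = 2
n1-3-1 (MAX): max(-28, -5) = -5
n1-3-2 (MAX): max(25, -50) = 25
n1-3 (MIN): min(-5, 25) = -5
n1 (MAX): max(9, 2, -5) = 9
n2-1-1 (MAX): max(21, -29, -3) = 21
n2-1-2 (MAX): max(-5, 28, -34, -41) = 28
n2-1-3 (MAX): max(37, 4, -45, 46) = 46
n2-1 (MIN): min(21, 28, 46) = 21
n2-2-1 (MAX): max(23, 12, 29, -35) = 29
n2-2-2 (MAX): max(-45, -39) = -39
n2-2 (MIN): min(29, -39) = -39
n2-3-1 (MAX): max(-24, 44, 27) = 44
n2-3-2 (MAX): max(45, 0, 48) = 48
n2-3-3 (MAX): max(6, 4, 36) = 36
n2-3-4 (MAX): max(-29, 31, -41) = 31
n2-3 (MIN): min(44, 48, 36, 31) = 31
n2 (MAX): max(21, -39, 31) = 31
n3-1-1 (MAX): max(22, 45) = 45
n3-1-2 (MAX): max(-23, 35, 21) = 35
n3-1 (MIN): min(45, 35) = 35
n3-2-1 (MAX): max(-12, 0, 8) = 8
n3-2-2 (MAX): max(-13, 4) = 4
n3-2-3 (MAX): max(-42, 35) = 35
n3-2 (MIN): min(8, 4, 35) = 4
n3-3-1 (MAX): max(31, 24, 41, 28) = 41
n3-3-2 (MAX): max(21, -43, 28, -20) = 28
n3-3 (MIN): min(41, 28) = 28
n3 (MAX): max(35, 4, 28) = 35
r (MIN): min(9, 31, 35) = 9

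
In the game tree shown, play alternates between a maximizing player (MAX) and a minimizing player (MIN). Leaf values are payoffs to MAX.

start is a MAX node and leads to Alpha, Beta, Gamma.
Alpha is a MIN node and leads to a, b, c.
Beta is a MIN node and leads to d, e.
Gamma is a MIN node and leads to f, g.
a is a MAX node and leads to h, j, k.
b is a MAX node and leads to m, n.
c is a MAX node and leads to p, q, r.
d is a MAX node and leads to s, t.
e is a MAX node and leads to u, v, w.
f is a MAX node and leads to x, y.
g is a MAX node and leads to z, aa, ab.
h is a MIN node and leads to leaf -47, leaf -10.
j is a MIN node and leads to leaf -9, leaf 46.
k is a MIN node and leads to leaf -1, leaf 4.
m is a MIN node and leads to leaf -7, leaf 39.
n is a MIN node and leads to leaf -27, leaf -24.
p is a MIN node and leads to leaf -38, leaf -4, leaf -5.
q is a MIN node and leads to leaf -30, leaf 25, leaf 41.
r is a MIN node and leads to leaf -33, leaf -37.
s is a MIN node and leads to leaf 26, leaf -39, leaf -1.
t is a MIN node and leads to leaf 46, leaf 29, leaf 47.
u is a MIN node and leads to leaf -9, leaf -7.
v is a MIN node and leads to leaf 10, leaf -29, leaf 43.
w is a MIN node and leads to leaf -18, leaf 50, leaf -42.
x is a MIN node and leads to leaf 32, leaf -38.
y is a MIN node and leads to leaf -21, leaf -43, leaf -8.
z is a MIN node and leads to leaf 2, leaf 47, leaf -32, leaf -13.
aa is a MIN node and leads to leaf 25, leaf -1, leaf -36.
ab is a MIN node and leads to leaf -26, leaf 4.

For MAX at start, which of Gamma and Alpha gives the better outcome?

Alpha

x (MIN): min(32, -38) = -38
y (MIN): min(-21, -43, -8) = -43
f (MAX): max(-38, -43) = -38
z (MIN): min(2, 47, -32, -13) = -32
aa (MIN): min(25, -1, -36) = -36
ab (MIN): min(-26, 4) = -26
g (MAX): max(-32, -36, -26) = -26
Gamma (MIN): min(-38, -26) = -38
h (MIN): min(-47, -10) = -47
j (MIN): min(-9, 46) = -9
k (MIN): min(-1, 4) = -1
a (MAX): max(-47, -9, -1) = -1
m (MIN): min(-7, 39) = -7
n (MIN): min(-27, -24) = -27
b (MAX): max(-7, -27) = -7
p (MIN): min(-38, -4, -5) = -38
q (MIN): min(-30, 25, 41) = -30
r (MIN): min(-33, -37) = -37
c (MAX): max(-38, -30, -37) = -30
Alpha (MIN): min(-1, -7, -30) = -30
MAX prefers the higher value; Gamma=-38, Alpha=-30. Alpha is better since -30 > -38.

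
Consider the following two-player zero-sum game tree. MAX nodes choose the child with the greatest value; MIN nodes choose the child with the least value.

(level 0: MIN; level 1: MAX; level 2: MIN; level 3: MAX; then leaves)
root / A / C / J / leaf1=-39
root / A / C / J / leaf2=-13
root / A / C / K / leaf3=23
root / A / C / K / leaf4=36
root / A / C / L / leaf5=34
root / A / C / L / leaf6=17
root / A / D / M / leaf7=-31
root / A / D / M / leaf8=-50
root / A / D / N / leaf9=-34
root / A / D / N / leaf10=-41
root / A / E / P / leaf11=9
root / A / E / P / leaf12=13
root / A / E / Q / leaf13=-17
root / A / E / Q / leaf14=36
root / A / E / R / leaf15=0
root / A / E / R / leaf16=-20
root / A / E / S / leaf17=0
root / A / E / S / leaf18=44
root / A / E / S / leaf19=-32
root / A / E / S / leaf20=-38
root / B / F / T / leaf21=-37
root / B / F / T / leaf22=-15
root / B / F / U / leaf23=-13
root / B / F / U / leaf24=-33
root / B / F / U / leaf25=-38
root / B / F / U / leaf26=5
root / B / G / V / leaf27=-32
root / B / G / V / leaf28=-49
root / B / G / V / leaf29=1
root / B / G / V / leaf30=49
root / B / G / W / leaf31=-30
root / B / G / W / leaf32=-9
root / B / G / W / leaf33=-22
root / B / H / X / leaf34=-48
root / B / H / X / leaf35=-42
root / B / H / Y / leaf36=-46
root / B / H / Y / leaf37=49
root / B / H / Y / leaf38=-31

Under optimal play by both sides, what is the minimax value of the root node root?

-9

J (MAX): max(-39, -13) = -13
K (MAX): max(23, 36) = 36
L (MAX): max(34, 17) = 34
C (MIN): min(-13, 36, 34) = -13
M (MAX): max(-31, -50) = -31
N (MAX): max(-34, -41) = -34
D (MIN): min(-31, -34) = -34
P (MAX): max(9, 13) = 13
Q (MAX): max(-17, 36) = 36
R (MAX): max(0, -20) = 0
S (MAX): max(0, 44, -32, -38) = 44
E (MIN): min(13, 36, 0, 44) = 0
A (MAX): max(-13, -34, 0) = 0
T (MAX): max(-37, -15) = -15
U (MAX): max(-13, -33, -38, 5) = 5
F (MIN): min(-15, 5) = -15
V (MAX): max(-32, -49, 1, 49) = 49
W (MAX): max(-30, -9, -22) = -9
G (MIN): min(49, -9) = -9
X (MAX): max(-48, -42) = -42
Y (MAX): max(-46, 49, -31) = 49
H (MIN): min(-42, 49) = -42
B (MAX): max(-15, -9, -42) = -9
root (MIN): min(0, -9) = -9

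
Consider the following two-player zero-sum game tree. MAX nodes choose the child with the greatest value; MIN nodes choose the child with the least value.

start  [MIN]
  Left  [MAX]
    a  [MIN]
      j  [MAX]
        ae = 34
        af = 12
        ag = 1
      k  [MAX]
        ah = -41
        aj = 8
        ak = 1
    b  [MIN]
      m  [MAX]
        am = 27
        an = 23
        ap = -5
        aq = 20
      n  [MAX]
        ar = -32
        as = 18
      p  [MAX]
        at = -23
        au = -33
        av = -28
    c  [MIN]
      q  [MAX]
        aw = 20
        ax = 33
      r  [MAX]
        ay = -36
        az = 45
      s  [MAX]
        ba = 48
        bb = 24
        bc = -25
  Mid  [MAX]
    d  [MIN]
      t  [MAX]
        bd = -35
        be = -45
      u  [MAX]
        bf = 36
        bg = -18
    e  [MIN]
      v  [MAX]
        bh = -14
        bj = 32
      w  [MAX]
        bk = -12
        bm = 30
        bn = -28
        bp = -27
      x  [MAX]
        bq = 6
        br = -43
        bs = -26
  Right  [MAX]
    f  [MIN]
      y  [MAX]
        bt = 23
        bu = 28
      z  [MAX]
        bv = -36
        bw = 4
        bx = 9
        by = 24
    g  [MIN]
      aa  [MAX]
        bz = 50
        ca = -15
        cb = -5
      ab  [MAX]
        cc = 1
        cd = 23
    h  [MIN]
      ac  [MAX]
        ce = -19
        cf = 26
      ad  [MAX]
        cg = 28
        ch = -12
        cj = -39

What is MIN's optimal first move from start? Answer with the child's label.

j (MAX): max(34, 12, 1) = 34
k (MAX): max(-41, 8, 1) = 8
a (MIN): min(34, 8) = 8
m (MAX): max(27, 23, -5, 20) = 27
n (MAX): max(-32, 18) = 18
p (MAX): max(-23, -33, -28) = -23
b (MIN): min(27, 18, -23) = -23
q (MAX): max(20, 33) = 33
r (MAX): max(-36, 45) = 45
s (MAX): max(48, 24, -25) = 48
c (MIN): min(33, 45, 48) = 33
Left (MAX): max(8, -23, 33) = 33
t (MAX): max(-35, -45) = -35
u (MAX): max(36, -18) = 36
d (MIN): min(-35, 36) = -35
v (MAX): max(-14, 32) = 32
w (MAX): max(-12, 30, -28, -27) = 30
x (MAX): max(6, -43, -26) = 6
e (MIN): min(32, 30, 6) = 6
Mid (MAX): max(-35, 6) = 6
y (MAX): max(23, 28) = 28
z (MAX): max(-36, 4, 9, 24) = 24
f (MIN): min(28, 24) = 24
aa (MAX): max(50, -15, -5) = 50
ab (MAX): max(1, 23) = 23
g (MIN): min(50, 23) = 23
ac (MAX): max(-19, 26) = 26
ad (MAX): max(28, -12, -39) = 28
h (MIN): min(26, 28) = 26
Right (MAX): max(24, 23, 26) = 26
start (MIN): min(33, 6, 26) = 6
MIN at start wants the lowest of {Left=33, Mid=6, Right=26}, so chooses Mid.

Mid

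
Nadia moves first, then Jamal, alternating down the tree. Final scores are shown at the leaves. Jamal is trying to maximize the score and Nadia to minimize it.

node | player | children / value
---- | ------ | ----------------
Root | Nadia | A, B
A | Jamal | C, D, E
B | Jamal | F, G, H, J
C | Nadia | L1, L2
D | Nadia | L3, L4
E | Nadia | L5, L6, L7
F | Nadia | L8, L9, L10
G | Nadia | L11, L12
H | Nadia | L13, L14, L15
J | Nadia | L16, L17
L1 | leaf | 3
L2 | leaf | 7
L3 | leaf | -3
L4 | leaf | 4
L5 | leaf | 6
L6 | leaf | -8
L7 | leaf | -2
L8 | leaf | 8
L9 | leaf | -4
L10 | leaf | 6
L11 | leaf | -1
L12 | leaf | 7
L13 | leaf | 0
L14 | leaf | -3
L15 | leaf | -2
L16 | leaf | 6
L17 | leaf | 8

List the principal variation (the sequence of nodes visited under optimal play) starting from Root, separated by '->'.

C (Nadia): min(3, 7) = 3
D (Nadia): min(-3, 4) = -3
E (Nadia): min(6, -8, -2) = -8
A (Jamal): max(3, -3, -8) = 3
F (Nadia): min(8, -4, 6) = -4
G (Nadia): min(-1, 7) = -1
H (Nadia): min(0, -3, -2) = -3
J (Nadia): min(6, 8) = 6
B (Jamal): max(-4, -1, -3, 6) = 6
Root (Nadia): min(3, 6) = 3
At Root, Nadia picks A (lowest: 3).
At A, Jamal picks C (highest: 3).
At C, Nadia picks L1 (lowest: 3).
Terminal value 3.

Root -> A -> C -> L1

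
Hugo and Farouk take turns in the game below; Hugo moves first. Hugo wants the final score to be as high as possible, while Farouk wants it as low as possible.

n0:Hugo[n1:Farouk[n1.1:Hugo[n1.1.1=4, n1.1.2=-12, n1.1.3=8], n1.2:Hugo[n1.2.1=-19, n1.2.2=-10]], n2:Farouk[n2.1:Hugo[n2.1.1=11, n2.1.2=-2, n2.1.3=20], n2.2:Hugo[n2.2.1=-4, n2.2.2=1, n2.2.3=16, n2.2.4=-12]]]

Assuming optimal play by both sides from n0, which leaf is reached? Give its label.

n1.1 (Hugo): max(4, -12, 8) = 8
n1.2 (Hugo): max(-19, -10) = -10
n1 (Farouk): min(8, -10) = -10
n2.1 (Hugo): max(11, -2, 20) = 20
n2.2 (Hugo): max(-4, 1, 16, -12) = 16
n2 (Farouk): min(20, 16) = 16
n0 (Hugo): max(-10, 16) = 16
At n0, Hugo picks n2 (highest: 16).
At n2, Farouk picks n2.2 (lowest: 16).
At n2.2, Hugo picks n2.2.3 (highest: 16).
Terminal value 16.

n2.2.3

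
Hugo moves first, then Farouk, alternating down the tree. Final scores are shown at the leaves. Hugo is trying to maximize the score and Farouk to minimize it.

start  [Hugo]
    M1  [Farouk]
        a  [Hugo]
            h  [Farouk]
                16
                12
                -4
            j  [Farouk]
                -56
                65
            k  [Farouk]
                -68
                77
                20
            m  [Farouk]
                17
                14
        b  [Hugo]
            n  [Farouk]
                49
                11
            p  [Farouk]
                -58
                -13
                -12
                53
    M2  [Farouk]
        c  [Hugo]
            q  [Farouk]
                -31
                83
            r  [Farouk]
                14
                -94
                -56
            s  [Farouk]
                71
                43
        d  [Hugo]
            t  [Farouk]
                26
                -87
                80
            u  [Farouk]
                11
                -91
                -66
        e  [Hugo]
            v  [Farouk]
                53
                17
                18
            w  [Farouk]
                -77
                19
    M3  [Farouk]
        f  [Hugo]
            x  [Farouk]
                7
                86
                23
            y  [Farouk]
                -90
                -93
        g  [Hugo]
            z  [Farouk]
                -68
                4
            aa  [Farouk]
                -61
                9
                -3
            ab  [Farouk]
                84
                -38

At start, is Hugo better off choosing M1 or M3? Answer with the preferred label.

M1

h (Farouk): min(16, 12, -4) = -4
j (Farouk): min(-56, 65) = -56
k (Farouk): min(-68, 77, 20) = -68
m (Farouk): min(17, 14) = 14
a (Hugo): max(-4, -56, -68, 14) = 14
n (Farouk): min(49, 11) = 11
p (Farouk): min(-58, -13, -12, 53) = -58
b (Hugo): max(11, -58) = 11
M1 (Farouk): min(14, 11) = 11
x (Farouk): min(7, 86, 23) = 7
y (Farouk): min(-90, -93) = -93
f (Hugo): max(7, -93) = 7
z (Farouk): min(-68, 4) = -68
aa (Farouk): min(-61, 9, -3) = -61
ab (Farouk): min(84, -38) = -38
g (Hugo): max(-68, -61, -38) = -38
M3 (Farouk): min(7, -38) = -38
Hugo prefers the higher value; M1=11, M3=-38. M1 is better since 11 > -38.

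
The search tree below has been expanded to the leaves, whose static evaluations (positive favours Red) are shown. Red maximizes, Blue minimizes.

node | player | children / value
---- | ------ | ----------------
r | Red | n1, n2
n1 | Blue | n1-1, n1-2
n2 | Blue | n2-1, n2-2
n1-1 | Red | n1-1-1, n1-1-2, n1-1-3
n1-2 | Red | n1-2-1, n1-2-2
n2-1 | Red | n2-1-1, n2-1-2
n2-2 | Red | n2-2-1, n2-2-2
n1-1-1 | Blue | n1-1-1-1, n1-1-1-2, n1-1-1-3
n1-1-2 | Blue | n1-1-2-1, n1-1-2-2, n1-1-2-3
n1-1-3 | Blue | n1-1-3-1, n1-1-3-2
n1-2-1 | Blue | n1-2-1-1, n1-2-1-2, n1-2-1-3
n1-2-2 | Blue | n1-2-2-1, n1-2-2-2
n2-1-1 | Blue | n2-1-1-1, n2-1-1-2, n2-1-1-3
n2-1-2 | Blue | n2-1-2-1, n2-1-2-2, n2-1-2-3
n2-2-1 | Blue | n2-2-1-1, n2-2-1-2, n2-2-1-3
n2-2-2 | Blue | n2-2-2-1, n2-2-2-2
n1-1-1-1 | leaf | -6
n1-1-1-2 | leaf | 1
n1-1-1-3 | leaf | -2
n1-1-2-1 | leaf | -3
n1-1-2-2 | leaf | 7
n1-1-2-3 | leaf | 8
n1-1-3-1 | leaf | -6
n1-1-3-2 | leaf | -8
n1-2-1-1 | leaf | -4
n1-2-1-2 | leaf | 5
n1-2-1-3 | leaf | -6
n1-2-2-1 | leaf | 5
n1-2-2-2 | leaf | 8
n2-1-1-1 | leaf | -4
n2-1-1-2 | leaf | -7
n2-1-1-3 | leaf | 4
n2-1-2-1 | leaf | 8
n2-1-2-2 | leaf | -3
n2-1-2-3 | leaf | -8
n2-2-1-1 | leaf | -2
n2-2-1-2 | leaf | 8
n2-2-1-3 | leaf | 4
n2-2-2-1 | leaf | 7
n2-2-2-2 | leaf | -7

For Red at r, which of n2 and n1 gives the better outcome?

n2-1-1 (Blue): min(-4, -7, 4) = -7
n2-1-2 (Blue): min(8, -3, -8) = -8
n2-1 (Red): max(-7, -8) = -7
n2-2-1 (Blue): min(-2, 8, 4) = -2
n2-2-2 (Blue): min(7, -7) = -7
n2-2 (Red): max(-2, -7) = -2
n2 (Blue): min(-7, -2) = -7
n1-1-1 (Blue): min(-6, 1, -2) = -6
n1-1-2 (Blue): min(-3, 7, 8) = -3
n1-1-3 (Blue): min(-6, -8) = -8
n1-1 (Red): max(-6, -3, -8) = -3
n1-2-1 (Blue): min(-4, 5, -6) = -6
n1-2-2 (Blue): min(5, 8) = 5
n1-2 (Red): max(-6, 5) = 5
n1 (Blue): min(-3, 5) = -3
Red prefers the higher value; n2=-7, n1=-3. n1 is better since -3 > -7.

n1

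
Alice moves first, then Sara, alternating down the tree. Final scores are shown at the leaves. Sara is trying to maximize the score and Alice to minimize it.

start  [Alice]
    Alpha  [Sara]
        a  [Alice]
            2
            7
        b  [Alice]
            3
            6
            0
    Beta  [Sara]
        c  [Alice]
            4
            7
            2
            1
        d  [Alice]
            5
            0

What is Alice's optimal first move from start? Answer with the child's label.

Beta

a (Alice): min(2, 7) = 2
b (Alice): min(3, 6, 0) = 0
Alpha (Sara): max(2, 0) = 2
c (Alice): min(4, 7, 2, 1) = 1
d (Alice): min(5, 0) = 0
Beta (Sara): max(1, 0) = 1
start (Alice): min(2, 1) = 1
Alice at start wants the lowest of {Alpha=2, Beta=1}, so chooses Beta.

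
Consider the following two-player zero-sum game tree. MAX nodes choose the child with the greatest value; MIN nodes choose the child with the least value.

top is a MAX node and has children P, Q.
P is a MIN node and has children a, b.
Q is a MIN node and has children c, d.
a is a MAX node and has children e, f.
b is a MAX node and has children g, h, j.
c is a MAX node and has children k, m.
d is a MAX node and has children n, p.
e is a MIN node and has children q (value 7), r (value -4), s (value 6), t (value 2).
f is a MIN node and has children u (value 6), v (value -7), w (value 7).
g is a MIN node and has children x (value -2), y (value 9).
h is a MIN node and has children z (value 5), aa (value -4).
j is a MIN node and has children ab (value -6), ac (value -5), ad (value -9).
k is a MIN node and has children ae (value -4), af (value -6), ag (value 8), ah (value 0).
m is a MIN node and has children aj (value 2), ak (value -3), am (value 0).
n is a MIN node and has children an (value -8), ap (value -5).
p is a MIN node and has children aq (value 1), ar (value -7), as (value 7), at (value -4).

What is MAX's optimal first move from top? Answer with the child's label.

e (MIN): min(7, -4, 6, 2) = -4
f (MIN): min(6, -7, 7) = -7
a (MAX): max(-4, -7) = -4
g (MIN): min(-2, 9) = -2
h (MIN): min(5, -4) = -4
j (MIN): min(-6, -5, -9) = -9
b (MAX): max(-2, -4, -9) = -2
P (MIN): min(-4, -2) = -4
k (MIN): min(-4, -6, 8, 0) = -6
m (MIN): min(2, -3, 0) = -3
c (MAX): max(-6, -3) = -3
n (MIN): min(-8, -5) = -8
p (MIN): min(1, -7, 7, -4) = -7
d (MAX): max(-8, -7) = -7
Q (MIN): min(-3, -7) = -7
top (MAX): max(-4, -7) = -4
MAX at top wants the highest of {P=-4, Q=-7}, so chooses P.

P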